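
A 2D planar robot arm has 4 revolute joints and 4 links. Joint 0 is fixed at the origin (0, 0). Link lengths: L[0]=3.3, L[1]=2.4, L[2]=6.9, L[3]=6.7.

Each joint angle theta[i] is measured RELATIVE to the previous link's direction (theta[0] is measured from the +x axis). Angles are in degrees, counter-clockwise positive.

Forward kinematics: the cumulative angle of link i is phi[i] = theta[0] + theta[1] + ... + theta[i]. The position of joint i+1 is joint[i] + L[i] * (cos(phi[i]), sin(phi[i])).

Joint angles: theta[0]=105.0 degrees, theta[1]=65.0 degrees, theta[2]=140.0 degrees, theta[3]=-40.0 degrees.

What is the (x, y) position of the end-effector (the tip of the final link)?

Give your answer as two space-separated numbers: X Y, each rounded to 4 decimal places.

joint[0] = (0.0000, 0.0000)  (base)
link 0: phi[0] = 105 = 105 deg
  cos(105 deg) = -0.2588, sin(105 deg) = 0.9659
  joint[1] = (0.0000, 0.0000) + 3.3 * (-0.2588, 0.9659) = (0.0000 + -0.8541, 0.0000 + 3.1876) = (-0.8541, 3.1876)
link 1: phi[1] = 105 + 65 = 170 deg
  cos(170 deg) = -0.9848, sin(170 deg) = 0.1736
  joint[2] = (-0.8541, 3.1876) + 2.4 * (-0.9848, 0.1736) = (-0.8541 + -2.3635, 3.1876 + 0.4168) = (-3.2176, 3.6043)
link 2: phi[2] = 105 + 65 + 140 = 310 deg
  cos(310 deg) = 0.6428, sin(310 deg) = -0.7660
  joint[3] = (-3.2176, 3.6043) + 6.9 * (0.6428, -0.7660) = (-3.2176 + 4.4352, 3.6043 + -5.2857) = (1.2176, -1.6814)
link 3: phi[3] = 105 + 65 + 140 + -40 = 270 deg
  cos(270 deg) = -0.0000, sin(270 deg) = -1.0000
  joint[4] = (1.2176, -1.6814) + 6.7 * (-0.0000, -1.0000) = (1.2176 + -0.0000, -1.6814 + -6.7000) = (1.2176, -8.3814)
End effector: (1.2176, -8.3814)

Answer: 1.2176 -8.3814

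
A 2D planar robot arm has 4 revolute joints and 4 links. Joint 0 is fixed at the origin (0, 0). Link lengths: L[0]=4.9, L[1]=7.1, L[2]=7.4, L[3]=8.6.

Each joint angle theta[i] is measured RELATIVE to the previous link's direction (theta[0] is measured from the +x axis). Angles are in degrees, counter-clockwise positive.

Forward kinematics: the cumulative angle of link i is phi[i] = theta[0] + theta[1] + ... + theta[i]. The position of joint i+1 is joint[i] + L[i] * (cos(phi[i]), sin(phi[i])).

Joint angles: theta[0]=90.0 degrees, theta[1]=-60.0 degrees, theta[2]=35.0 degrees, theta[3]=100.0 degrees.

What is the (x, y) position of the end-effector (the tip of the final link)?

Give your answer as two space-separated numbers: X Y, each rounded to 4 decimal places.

joint[0] = (0.0000, 0.0000)  (base)
link 0: phi[0] = 90 = 90 deg
  cos(90 deg) = 0.0000, sin(90 deg) = 1.0000
  joint[1] = (0.0000, 0.0000) + 4.9 * (0.0000, 1.0000) = (0.0000 + 0.0000, 0.0000 + 4.9000) = (0.0000, 4.9000)
link 1: phi[1] = 90 + -60 = 30 deg
  cos(30 deg) = 0.8660, sin(30 deg) = 0.5000
  joint[2] = (0.0000, 4.9000) + 7.1 * (0.8660, 0.5000) = (0.0000 + 6.1488, 4.9000 + 3.5500) = (6.1488, 8.4500)
link 2: phi[2] = 90 + -60 + 35 = 65 deg
  cos(65 deg) = 0.4226, sin(65 deg) = 0.9063
  joint[3] = (6.1488, 8.4500) + 7.4 * (0.4226, 0.9063) = (6.1488 + 3.1274, 8.4500 + 6.7067) = (9.2762, 15.1567)
link 3: phi[3] = 90 + -60 + 35 + 100 = 165 deg
  cos(165 deg) = -0.9659, sin(165 deg) = 0.2588
  joint[4] = (9.2762, 15.1567) + 8.6 * (-0.9659, 0.2588) = (9.2762 + -8.3070, 15.1567 + 2.2258) = (0.9692, 17.3825)
End effector: (0.9692, 17.3825)

Answer: 0.9692 17.3825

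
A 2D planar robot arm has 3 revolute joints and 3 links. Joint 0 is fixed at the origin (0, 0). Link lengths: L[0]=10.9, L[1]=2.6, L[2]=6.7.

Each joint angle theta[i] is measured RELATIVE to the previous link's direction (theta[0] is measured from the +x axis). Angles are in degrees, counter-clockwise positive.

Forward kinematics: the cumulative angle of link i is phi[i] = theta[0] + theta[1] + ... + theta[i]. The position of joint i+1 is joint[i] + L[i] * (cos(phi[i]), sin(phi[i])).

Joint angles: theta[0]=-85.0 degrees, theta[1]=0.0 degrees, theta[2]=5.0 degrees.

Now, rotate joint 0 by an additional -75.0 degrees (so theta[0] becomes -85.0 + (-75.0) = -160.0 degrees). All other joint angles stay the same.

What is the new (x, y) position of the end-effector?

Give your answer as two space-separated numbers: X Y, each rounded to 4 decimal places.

Answer: -18.7581 -7.4488

Derivation:
joint[0] = (0.0000, 0.0000)  (base)
link 0: phi[0] = -160 = -160 deg
  cos(-160 deg) = -0.9397, sin(-160 deg) = -0.3420
  joint[1] = (0.0000, 0.0000) + 10.9 * (-0.9397, -0.3420) = (0.0000 + -10.2426, 0.0000 + -3.7280) = (-10.2426, -3.7280)
link 1: phi[1] = -160 + 0 = -160 deg
  cos(-160 deg) = -0.9397, sin(-160 deg) = -0.3420
  joint[2] = (-10.2426, -3.7280) + 2.6 * (-0.9397, -0.3420) = (-10.2426 + -2.4432, -3.7280 + -0.8893) = (-12.6859, -4.6173)
link 2: phi[2] = -160 + 0 + 5 = -155 deg
  cos(-155 deg) = -0.9063, sin(-155 deg) = -0.4226
  joint[3] = (-12.6859, -4.6173) + 6.7 * (-0.9063, -0.4226) = (-12.6859 + -6.0723, -4.6173 + -2.8315) = (-18.7581, -7.4488)
End effector: (-18.7581, -7.4488)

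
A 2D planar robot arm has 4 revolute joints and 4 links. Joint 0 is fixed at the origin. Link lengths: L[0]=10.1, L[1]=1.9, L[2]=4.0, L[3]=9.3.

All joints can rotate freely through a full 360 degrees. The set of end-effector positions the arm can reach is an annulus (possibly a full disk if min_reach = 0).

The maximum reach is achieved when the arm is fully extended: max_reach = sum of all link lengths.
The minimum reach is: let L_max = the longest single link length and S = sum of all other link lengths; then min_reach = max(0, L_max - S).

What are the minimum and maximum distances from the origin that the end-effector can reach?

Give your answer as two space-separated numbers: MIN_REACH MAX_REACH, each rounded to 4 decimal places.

Answer: 0.0000 25.3000

Derivation:
Link lengths: [10.1, 1.9, 4.0, 9.3]
max_reach = 10.1 + 1.9 + 4 + 9.3 = 25.3
L_max = max([10.1, 1.9, 4.0, 9.3]) = 10.1
S (sum of others) = 25.3 - 10.1 = 15.2
min_reach = max(0, 10.1 - 15.2) = max(0, -5.1) = 0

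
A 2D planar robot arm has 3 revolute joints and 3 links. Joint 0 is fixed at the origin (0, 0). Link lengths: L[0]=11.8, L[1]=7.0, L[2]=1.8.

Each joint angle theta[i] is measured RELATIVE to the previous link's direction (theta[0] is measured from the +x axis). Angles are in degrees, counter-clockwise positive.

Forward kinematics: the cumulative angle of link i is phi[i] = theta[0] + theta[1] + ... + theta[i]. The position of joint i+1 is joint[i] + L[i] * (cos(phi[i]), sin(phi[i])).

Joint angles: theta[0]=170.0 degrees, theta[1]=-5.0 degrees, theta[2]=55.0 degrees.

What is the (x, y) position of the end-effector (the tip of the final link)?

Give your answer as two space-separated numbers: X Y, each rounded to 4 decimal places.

joint[0] = (0.0000, 0.0000)  (base)
link 0: phi[0] = 170 = 170 deg
  cos(170 deg) = -0.9848, sin(170 deg) = 0.1736
  joint[1] = (0.0000, 0.0000) + 11.8 * (-0.9848, 0.1736) = (0.0000 + -11.6207, 0.0000 + 2.0490) = (-11.6207, 2.0490)
link 1: phi[1] = 170 + -5 = 165 deg
  cos(165 deg) = -0.9659, sin(165 deg) = 0.2588
  joint[2] = (-11.6207, 2.0490) + 7 * (-0.9659, 0.2588) = (-11.6207 + -6.7615, 2.0490 + 1.8117) = (-18.3822, 3.8608)
link 2: phi[2] = 170 + -5 + 55 = 220 deg
  cos(220 deg) = -0.7660, sin(220 deg) = -0.6428
  joint[3] = (-18.3822, 3.8608) + 1.8 * (-0.7660, -0.6428) = (-18.3822 + -1.3789, 3.8608 + -1.1570) = (-19.7611, 2.7038)
End effector: (-19.7611, 2.7038)

Answer: -19.7611 2.7038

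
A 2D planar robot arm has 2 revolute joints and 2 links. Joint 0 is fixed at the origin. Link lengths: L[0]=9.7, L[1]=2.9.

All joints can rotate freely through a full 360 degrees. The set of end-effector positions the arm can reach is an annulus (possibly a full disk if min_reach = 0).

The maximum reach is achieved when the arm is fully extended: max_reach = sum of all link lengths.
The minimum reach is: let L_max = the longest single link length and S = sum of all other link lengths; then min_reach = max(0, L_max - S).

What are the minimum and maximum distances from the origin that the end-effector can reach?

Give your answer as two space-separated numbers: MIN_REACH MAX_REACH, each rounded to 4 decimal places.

Link lengths: [9.7, 2.9]
max_reach = 9.7 + 2.9 = 12.6
L_max = max([9.7, 2.9]) = 9.7
S (sum of others) = 12.6 - 9.7 = 2.9
min_reach = max(0, 9.7 - 2.9) = max(0, 6.8) = 6.8

Answer: 6.8000 12.6000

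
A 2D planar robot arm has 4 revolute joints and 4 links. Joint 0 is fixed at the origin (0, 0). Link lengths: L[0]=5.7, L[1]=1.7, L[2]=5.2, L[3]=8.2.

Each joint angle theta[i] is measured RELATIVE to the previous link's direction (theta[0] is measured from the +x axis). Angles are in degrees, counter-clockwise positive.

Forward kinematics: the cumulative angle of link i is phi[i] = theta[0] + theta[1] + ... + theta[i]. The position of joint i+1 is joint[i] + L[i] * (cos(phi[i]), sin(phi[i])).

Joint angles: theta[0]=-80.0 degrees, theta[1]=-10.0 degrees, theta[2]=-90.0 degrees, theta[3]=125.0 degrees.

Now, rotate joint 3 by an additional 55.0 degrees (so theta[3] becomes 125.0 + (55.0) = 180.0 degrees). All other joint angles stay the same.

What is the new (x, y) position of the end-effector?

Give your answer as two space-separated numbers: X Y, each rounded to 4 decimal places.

joint[0] = (0.0000, 0.0000)  (base)
link 0: phi[0] = -80 = -80 deg
  cos(-80 deg) = 0.1736, sin(-80 deg) = -0.9848
  joint[1] = (0.0000, 0.0000) + 5.7 * (0.1736, -0.9848) = (0.0000 + 0.9898, 0.0000 + -5.6134) = (0.9898, -5.6134)
link 1: phi[1] = -80 + -10 = -90 deg
  cos(-90 deg) = 0.0000, sin(-90 deg) = -1.0000
  joint[2] = (0.9898, -5.6134) + 1.7 * (0.0000, -1.0000) = (0.9898 + 0.0000, -5.6134 + -1.7000) = (0.9898, -7.3134)
link 2: phi[2] = -80 + -10 + -90 = -180 deg
  cos(-180 deg) = -1.0000, sin(-180 deg) = -0.0000
  joint[3] = (0.9898, -7.3134) + 5.2 * (-1.0000, -0.0000) = (0.9898 + -5.2000, -7.3134 + -0.0000) = (-4.2102, -7.3134)
link 3: phi[3] = -80 + -10 + -90 + 180 = 0 deg
  cos(0 deg) = 1.0000, sin(0 deg) = 0.0000
  joint[4] = (-4.2102, -7.3134) + 8.2 * (1.0000, 0.0000) = (-4.2102 + 8.2000, -7.3134 + 0.0000) = (3.9898, -7.3134)
End effector: (3.9898, -7.3134)

Answer: 3.9898 -7.3134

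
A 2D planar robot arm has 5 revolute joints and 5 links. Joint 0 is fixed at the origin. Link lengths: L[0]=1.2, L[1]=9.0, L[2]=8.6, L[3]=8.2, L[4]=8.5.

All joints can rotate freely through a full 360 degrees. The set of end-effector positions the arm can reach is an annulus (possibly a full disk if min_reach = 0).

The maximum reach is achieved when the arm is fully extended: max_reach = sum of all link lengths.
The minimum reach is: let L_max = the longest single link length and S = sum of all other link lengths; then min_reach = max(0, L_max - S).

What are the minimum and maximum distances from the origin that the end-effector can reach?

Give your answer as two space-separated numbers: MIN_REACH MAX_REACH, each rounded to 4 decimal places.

Answer: 0.0000 35.5000

Derivation:
Link lengths: [1.2, 9.0, 8.6, 8.2, 8.5]
max_reach = 1.2 + 9 + 8.6 + 8.2 + 8.5 = 35.5
L_max = max([1.2, 9.0, 8.6, 8.2, 8.5]) = 9
S (sum of others) = 35.5 - 9 = 26.5
min_reach = max(0, 9 - 26.5) = max(0, -17.5) = 0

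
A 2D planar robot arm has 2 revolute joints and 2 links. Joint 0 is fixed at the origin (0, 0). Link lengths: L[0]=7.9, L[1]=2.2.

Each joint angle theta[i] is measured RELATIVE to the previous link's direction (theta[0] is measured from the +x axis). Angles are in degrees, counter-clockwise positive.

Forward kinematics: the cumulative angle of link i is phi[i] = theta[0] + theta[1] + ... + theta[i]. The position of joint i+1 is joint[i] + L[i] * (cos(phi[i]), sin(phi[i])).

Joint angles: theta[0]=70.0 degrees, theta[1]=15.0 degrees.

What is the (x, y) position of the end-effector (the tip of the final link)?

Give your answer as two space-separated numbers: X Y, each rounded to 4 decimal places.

joint[0] = (0.0000, 0.0000)  (base)
link 0: phi[0] = 70 = 70 deg
  cos(70 deg) = 0.3420, sin(70 deg) = 0.9397
  joint[1] = (0.0000, 0.0000) + 7.9 * (0.3420, 0.9397) = (0.0000 + 2.7020, 0.0000 + 7.4236) = (2.7020, 7.4236)
link 1: phi[1] = 70 + 15 = 85 deg
  cos(85 deg) = 0.0872, sin(85 deg) = 0.9962
  joint[2] = (2.7020, 7.4236) + 2.2 * (0.0872, 0.9962) = (2.7020 + 0.1917, 7.4236 + 2.1916) = (2.8937, 9.6152)
End effector: (2.8937, 9.6152)

Answer: 2.8937 9.6152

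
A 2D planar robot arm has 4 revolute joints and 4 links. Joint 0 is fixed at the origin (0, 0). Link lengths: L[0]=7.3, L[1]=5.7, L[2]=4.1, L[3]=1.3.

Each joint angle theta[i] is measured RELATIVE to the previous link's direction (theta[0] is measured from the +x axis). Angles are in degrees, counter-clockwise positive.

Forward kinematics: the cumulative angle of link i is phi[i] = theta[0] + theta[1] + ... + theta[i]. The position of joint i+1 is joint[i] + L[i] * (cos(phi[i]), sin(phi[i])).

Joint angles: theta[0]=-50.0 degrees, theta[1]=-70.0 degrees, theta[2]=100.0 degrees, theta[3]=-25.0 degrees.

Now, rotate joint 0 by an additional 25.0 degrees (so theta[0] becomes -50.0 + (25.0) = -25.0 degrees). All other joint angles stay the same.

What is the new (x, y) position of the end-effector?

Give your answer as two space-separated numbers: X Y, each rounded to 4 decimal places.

joint[0] = (0.0000, 0.0000)  (base)
link 0: phi[0] = -25 = -25 deg
  cos(-25 deg) = 0.9063, sin(-25 deg) = -0.4226
  joint[1] = (0.0000, 0.0000) + 7.3 * (0.9063, -0.4226) = (0.0000 + 6.6160, 0.0000 + -3.0851) = (6.6160, -3.0851)
link 1: phi[1] = -25 + -70 = -95 deg
  cos(-95 deg) = -0.0872, sin(-95 deg) = -0.9962
  joint[2] = (6.6160, -3.0851) + 5.7 * (-0.0872, -0.9962) = (6.6160 + -0.4968, -3.0851 + -5.6783) = (6.1193, -8.7634)
link 2: phi[2] = -25 + -70 + 100 = 5 deg
  cos(5 deg) = 0.9962, sin(5 deg) = 0.0872
  joint[3] = (6.1193, -8.7634) + 4.1 * (0.9962, 0.0872) = (6.1193 + 4.0844, -8.7634 + 0.3573) = (10.2037, -8.4061)
link 3: phi[3] = -25 + -70 + 100 + -25 = -20 deg
  cos(-20 deg) = 0.9397, sin(-20 deg) = -0.3420
  joint[4] = (10.2037, -8.4061) + 1.3 * (0.9397, -0.3420) = (10.2037 + 1.2216, -8.4061 + -0.4446) = (11.4253, -8.8507)
End effector: (11.4253, -8.8507)

Answer: 11.4253 -8.8507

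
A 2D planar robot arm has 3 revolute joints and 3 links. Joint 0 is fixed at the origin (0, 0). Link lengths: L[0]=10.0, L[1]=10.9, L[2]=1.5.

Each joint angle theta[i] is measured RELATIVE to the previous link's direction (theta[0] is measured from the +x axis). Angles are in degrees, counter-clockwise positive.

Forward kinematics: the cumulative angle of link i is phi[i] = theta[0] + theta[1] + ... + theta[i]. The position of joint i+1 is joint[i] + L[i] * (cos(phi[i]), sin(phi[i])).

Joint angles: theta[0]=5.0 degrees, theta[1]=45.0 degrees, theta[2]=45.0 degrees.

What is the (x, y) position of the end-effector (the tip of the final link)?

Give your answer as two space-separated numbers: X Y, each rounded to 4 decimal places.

Answer: 16.8376 10.7157

Derivation:
joint[0] = (0.0000, 0.0000)  (base)
link 0: phi[0] = 5 = 5 deg
  cos(5 deg) = 0.9962, sin(5 deg) = 0.0872
  joint[1] = (0.0000, 0.0000) + 10 * (0.9962, 0.0872) = (0.0000 + 9.9619, 0.0000 + 0.8716) = (9.9619, 0.8716)
link 1: phi[1] = 5 + 45 = 50 deg
  cos(50 deg) = 0.6428, sin(50 deg) = 0.7660
  joint[2] = (9.9619, 0.8716) + 10.9 * (0.6428, 0.7660) = (9.9619 + 7.0064, 0.8716 + 8.3499) = (16.9683, 9.2214)
link 2: phi[2] = 5 + 45 + 45 = 95 deg
  cos(95 deg) = -0.0872, sin(95 deg) = 0.9962
  joint[3] = (16.9683, 9.2214) + 1.5 * (-0.0872, 0.9962) = (16.9683 + -0.1307, 9.2214 + 1.4943) = (16.8376, 10.7157)
End effector: (16.8376, 10.7157)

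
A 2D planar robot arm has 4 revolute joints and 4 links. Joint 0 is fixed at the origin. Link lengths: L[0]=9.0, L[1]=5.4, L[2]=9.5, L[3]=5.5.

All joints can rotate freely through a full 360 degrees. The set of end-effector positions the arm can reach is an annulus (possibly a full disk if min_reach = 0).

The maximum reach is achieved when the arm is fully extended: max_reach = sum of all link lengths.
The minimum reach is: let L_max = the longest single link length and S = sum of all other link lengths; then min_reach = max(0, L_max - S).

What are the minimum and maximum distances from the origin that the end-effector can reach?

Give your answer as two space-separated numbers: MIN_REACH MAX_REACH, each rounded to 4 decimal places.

Answer: 0.0000 29.4000

Derivation:
Link lengths: [9.0, 5.4, 9.5, 5.5]
max_reach = 9 + 5.4 + 9.5 + 5.5 = 29.4
L_max = max([9.0, 5.4, 9.5, 5.5]) = 9.5
S (sum of others) = 29.4 - 9.5 = 19.9
min_reach = max(0, 9.5 - 19.9) = max(0, -10.4) = 0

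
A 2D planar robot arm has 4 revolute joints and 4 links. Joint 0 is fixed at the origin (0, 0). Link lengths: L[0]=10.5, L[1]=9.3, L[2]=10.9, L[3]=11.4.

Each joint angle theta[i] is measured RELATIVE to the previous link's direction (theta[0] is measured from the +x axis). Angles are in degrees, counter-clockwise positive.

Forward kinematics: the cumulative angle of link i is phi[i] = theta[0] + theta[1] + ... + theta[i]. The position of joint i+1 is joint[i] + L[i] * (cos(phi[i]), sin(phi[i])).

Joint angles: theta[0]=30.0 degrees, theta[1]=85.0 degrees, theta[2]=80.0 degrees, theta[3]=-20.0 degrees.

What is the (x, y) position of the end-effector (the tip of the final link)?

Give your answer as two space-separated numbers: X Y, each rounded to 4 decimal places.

joint[0] = (0.0000, 0.0000)  (base)
link 0: phi[0] = 30 = 30 deg
  cos(30 deg) = 0.8660, sin(30 deg) = 0.5000
  joint[1] = (0.0000, 0.0000) + 10.5 * (0.8660, 0.5000) = (0.0000 + 9.0933, 0.0000 + 5.2500) = (9.0933, 5.2500)
link 1: phi[1] = 30 + 85 = 115 deg
  cos(115 deg) = -0.4226, sin(115 deg) = 0.9063
  joint[2] = (9.0933, 5.2500) + 9.3 * (-0.4226, 0.9063) = (9.0933 + -3.9303, 5.2500 + 8.4287) = (5.1629, 13.6787)
link 2: phi[2] = 30 + 85 + 80 = 195 deg
  cos(195 deg) = -0.9659, sin(195 deg) = -0.2588
  joint[3] = (5.1629, 13.6787) + 10.9 * (-0.9659, -0.2588) = (5.1629 + -10.5286, 13.6787 + -2.8211) = (-5.3657, 10.8575)
link 3: phi[3] = 30 + 85 + 80 + -20 = 175 deg
  cos(175 deg) = -0.9962, sin(175 deg) = 0.0872
  joint[4] = (-5.3657, 10.8575) + 11.4 * (-0.9962, 0.0872) = (-5.3657 + -11.3566, 10.8575 + 0.9936) = (-16.7223, 11.8511)
End effector: (-16.7223, 11.8511)

Answer: -16.7223 11.8511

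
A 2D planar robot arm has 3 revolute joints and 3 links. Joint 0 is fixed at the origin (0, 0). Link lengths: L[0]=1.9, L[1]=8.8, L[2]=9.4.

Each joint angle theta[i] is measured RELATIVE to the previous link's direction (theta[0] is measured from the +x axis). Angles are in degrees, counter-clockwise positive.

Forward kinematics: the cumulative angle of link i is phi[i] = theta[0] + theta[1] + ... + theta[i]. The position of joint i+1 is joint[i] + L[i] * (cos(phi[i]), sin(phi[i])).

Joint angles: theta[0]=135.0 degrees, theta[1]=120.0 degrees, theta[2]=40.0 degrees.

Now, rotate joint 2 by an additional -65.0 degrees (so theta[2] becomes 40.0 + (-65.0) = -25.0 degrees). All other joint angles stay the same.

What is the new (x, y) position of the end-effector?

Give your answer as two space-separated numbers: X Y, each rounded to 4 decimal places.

Answer: -9.6633 -14.3575

Derivation:
joint[0] = (0.0000, 0.0000)  (base)
link 0: phi[0] = 135 = 135 deg
  cos(135 deg) = -0.7071, sin(135 deg) = 0.7071
  joint[1] = (0.0000, 0.0000) + 1.9 * (-0.7071, 0.7071) = (0.0000 + -1.3435, 0.0000 + 1.3435) = (-1.3435, 1.3435)
link 1: phi[1] = 135 + 120 = 255 deg
  cos(255 deg) = -0.2588, sin(255 deg) = -0.9659
  joint[2] = (-1.3435, 1.3435) + 8.8 * (-0.2588, -0.9659) = (-1.3435 + -2.2776, 1.3435 + -8.5001) = (-3.6211, -7.1566)
link 2: phi[2] = 135 + 120 + -25 = 230 deg
  cos(230 deg) = -0.6428, sin(230 deg) = -0.7660
  joint[3] = (-3.6211, -7.1566) + 9.4 * (-0.6428, -0.7660) = (-3.6211 + -6.0422, -7.1566 + -7.2008) = (-9.6633, -14.3575)
End effector: (-9.6633, -14.3575)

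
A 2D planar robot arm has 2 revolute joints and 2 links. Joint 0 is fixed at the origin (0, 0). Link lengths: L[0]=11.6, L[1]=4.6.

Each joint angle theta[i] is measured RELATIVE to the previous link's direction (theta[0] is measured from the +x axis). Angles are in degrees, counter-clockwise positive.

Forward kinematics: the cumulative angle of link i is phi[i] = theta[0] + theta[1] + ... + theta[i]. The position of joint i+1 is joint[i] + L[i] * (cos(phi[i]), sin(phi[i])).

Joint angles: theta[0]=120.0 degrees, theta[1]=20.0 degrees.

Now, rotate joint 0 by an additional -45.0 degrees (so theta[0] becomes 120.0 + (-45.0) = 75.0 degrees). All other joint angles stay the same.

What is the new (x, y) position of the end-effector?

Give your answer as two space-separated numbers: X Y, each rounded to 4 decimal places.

Answer: 2.6014 15.7872

Derivation:
joint[0] = (0.0000, 0.0000)  (base)
link 0: phi[0] = 75 = 75 deg
  cos(75 deg) = 0.2588, sin(75 deg) = 0.9659
  joint[1] = (0.0000, 0.0000) + 11.6 * (0.2588, 0.9659) = (0.0000 + 3.0023, 0.0000 + 11.2047) = (3.0023, 11.2047)
link 1: phi[1] = 75 + 20 = 95 deg
  cos(95 deg) = -0.0872, sin(95 deg) = 0.9962
  joint[2] = (3.0023, 11.2047) + 4.6 * (-0.0872, 0.9962) = (3.0023 + -0.4009, 11.2047 + 4.5825) = (2.6014, 15.7872)
End effector: (2.6014, 15.7872)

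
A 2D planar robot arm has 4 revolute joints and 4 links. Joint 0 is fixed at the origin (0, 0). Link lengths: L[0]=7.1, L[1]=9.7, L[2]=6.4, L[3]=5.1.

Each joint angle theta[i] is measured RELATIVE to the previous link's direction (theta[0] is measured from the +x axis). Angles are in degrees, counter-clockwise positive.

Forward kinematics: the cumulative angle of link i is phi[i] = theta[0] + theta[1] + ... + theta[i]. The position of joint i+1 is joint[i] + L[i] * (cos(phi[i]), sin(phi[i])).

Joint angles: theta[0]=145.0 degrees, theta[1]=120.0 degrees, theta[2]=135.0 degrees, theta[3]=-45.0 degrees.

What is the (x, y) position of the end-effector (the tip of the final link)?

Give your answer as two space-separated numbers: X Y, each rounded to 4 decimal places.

Answer: 3.3219 -1.9213

Derivation:
joint[0] = (0.0000, 0.0000)  (base)
link 0: phi[0] = 145 = 145 deg
  cos(145 deg) = -0.8192, sin(145 deg) = 0.5736
  joint[1] = (0.0000, 0.0000) + 7.1 * (-0.8192, 0.5736) = (0.0000 + -5.8160, 0.0000 + 4.0724) = (-5.8160, 4.0724)
link 1: phi[1] = 145 + 120 = 265 deg
  cos(265 deg) = -0.0872, sin(265 deg) = -0.9962
  joint[2] = (-5.8160, 4.0724) + 9.7 * (-0.0872, -0.9962) = (-5.8160 + -0.8454, 4.0724 + -9.6631) = (-6.6614, -5.5907)
link 2: phi[2] = 145 + 120 + 135 = 400 deg
  cos(400 deg) = 0.7660, sin(400 deg) = 0.6428
  joint[3] = (-6.6614, -5.5907) + 6.4 * (0.7660, 0.6428) = (-6.6614 + 4.9027, -5.5907 + 4.1138) = (-1.7587, -1.4769)
link 3: phi[3] = 145 + 120 + 135 + -45 = 355 deg
  cos(355 deg) = 0.9962, sin(355 deg) = -0.0872
  joint[4] = (-1.7587, -1.4769) + 5.1 * (0.9962, -0.0872) = (-1.7587 + 5.0806, -1.4769 + -0.4445) = (3.3219, -1.9213)
End effector: (3.3219, -1.9213)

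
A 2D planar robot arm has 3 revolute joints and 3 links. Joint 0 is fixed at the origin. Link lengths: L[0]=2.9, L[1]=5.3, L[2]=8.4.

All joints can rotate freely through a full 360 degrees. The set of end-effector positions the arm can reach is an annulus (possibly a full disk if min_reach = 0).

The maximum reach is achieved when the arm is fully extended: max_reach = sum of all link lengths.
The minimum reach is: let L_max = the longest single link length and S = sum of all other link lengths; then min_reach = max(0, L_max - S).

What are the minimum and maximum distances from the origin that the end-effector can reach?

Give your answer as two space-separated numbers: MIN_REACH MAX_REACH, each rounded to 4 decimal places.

Link lengths: [2.9, 5.3, 8.4]
max_reach = 2.9 + 5.3 + 8.4 = 16.6
L_max = max([2.9, 5.3, 8.4]) = 8.4
S (sum of others) = 16.6 - 8.4 = 8.2
min_reach = max(0, 8.4 - 8.2) = max(0, 0.2) = 0.2

Answer: 0.2000 16.6000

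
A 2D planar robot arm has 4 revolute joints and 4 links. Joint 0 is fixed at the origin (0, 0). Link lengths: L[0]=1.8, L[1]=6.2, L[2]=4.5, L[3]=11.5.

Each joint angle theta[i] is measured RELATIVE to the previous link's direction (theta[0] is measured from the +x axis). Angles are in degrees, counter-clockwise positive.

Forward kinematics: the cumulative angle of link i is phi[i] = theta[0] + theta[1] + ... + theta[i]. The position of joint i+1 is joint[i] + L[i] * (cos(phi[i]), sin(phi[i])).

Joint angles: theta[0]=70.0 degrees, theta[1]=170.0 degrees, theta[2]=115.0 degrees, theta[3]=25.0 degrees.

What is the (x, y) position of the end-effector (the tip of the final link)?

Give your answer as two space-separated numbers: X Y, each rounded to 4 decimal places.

joint[0] = (0.0000, 0.0000)  (base)
link 0: phi[0] = 70 = 70 deg
  cos(70 deg) = 0.3420, sin(70 deg) = 0.9397
  joint[1] = (0.0000, 0.0000) + 1.8 * (0.3420, 0.9397) = (0.0000 + 0.6156, 0.0000 + 1.6914) = (0.6156, 1.6914)
link 1: phi[1] = 70 + 170 = 240 deg
  cos(240 deg) = -0.5000, sin(240 deg) = -0.8660
  joint[2] = (0.6156, 1.6914) + 6.2 * (-0.5000, -0.8660) = (0.6156 + -3.1000, 1.6914 + -5.3694) = (-2.4844, -3.6779)
link 2: phi[2] = 70 + 170 + 115 = 355 deg
  cos(355 deg) = 0.9962, sin(355 deg) = -0.0872
  joint[3] = (-2.4844, -3.6779) + 4.5 * (0.9962, -0.0872) = (-2.4844 + 4.4829, -3.6779 + -0.3922) = (1.9985, -4.0701)
link 3: phi[3] = 70 + 170 + 115 + 25 = 380 deg
  cos(380 deg) = 0.9397, sin(380 deg) = 0.3420
  joint[4] = (1.9985, -4.0701) + 11.5 * (0.9397, 0.3420) = (1.9985 + 10.8065, -4.0701 + 3.9332) = (12.8050, -0.1369)
End effector: (12.8050, -0.1369)

Answer: 12.8050 -0.1369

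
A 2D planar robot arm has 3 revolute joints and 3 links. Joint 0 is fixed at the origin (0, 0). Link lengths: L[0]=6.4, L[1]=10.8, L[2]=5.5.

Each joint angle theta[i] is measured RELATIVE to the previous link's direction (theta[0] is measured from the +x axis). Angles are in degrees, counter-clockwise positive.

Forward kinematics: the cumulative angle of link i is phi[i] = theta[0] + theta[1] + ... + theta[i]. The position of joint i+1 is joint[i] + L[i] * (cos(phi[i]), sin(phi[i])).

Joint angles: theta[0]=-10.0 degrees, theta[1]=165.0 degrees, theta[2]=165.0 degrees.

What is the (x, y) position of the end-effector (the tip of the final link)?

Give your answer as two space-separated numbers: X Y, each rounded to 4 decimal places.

Answer: 0.7279 -0.0824

Derivation:
joint[0] = (0.0000, 0.0000)  (base)
link 0: phi[0] = -10 = -10 deg
  cos(-10 deg) = 0.9848, sin(-10 deg) = -0.1736
  joint[1] = (0.0000, 0.0000) + 6.4 * (0.9848, -0.1736) = (0.0000 + 6.3028, 0.0000 + -1.1113) = (6.3028, -1.1113)
link 1: phi[1] = -10 + 165 = 155 deg
  cos(155 deg) = -0.9063, sin(155 deg) = 0.4226
  joint[2] = (6.3028, -1.1113) + 10.8 * (-0.9063, 0.4226) = (6.3028 + -9.7881, -1.1113 + 4.5643) = (-3.4854, 3.4529)
link 2: phi[2] = -10 + 165 + 165 = 320 deg
  cos(320 deg) = 0.7660, sin(320 deg) = -0.6428
  joint[3] = (-3.4854, 3.4529) + 5.5 * (0.7660, -0.6428) = (-3.4854 + 4.2132, 3.4529 + -3.5353) = (0.7279, -0.0824)
End effector: (0.7279, -0.0824)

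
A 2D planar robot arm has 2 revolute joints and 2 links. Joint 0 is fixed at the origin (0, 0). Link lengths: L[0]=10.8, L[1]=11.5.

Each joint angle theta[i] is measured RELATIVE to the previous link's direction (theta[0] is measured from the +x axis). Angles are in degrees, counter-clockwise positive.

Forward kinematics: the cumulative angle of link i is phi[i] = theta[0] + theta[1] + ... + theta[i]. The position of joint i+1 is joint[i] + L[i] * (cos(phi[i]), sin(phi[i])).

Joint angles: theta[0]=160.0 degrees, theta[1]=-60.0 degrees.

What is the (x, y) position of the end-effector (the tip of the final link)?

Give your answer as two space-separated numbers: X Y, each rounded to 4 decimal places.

Answer: -12.1456 15.0191

Derivation:
joint[0] = (0.0000, 0.0000)  (base)
link 0: phi[0] = 160 = 160 deg
  cos(160 deg) = -0.9397, sin(160 deg) = 0.3420
  joint[1] = (0.0000, 0.0000) + 10.8 * (-0.9397, 0.3420) = (0.0000 + -10.1487, 0.0000 + 3.6938) = (-10.1487, 3.6938)
link 1: phi[1] = 160 + -60 = 100 deg
  cos(100 deg) = -0.1736, sin(100 deg) = 0.9848
  joint[2] = (-10.1487, 3.6938) + 11.5 * (-0.1736, 0.9848) = (-10.1487 + -1.9970, 3.6938 + 11.3253) = (-12.1456, 15.0191)
End effector: (-12.1456, 15.0191)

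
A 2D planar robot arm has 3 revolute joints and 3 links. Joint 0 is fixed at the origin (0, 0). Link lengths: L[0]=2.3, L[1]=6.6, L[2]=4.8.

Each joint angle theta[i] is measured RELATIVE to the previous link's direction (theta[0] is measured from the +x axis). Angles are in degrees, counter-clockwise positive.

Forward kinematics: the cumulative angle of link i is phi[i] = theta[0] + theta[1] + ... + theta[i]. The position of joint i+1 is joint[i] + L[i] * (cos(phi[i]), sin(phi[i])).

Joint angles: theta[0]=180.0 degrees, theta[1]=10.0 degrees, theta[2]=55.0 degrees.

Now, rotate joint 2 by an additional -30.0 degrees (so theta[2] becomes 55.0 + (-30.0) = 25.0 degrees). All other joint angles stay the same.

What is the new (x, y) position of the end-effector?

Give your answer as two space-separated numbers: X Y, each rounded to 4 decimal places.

Answer: -12.7317 -3.8992

Derivation:
joint[0] = (0.0000, 0.0000)  (base)
link 0: phi[0] = 180 = 180 deg
  cos(180 deg) = -1.0000, sin(180 deg) = 0.0000
  joint[1] = (0.0000, 0.0000) + 2.3 * (-1.0000, 0.0000) = (0.0000 + -2.3000, 0.0000 + 0.0000) = (-2.3000, 0.0000)
link 1: phi[1] = 180 + 10 = 190 deg
  cos(190 deg) = -0.9848, sin(190 deg) = -0.1736
  joint[2] = (-2.3000, 0.0000) + 6.6 * (-0.9848, -0.1736) = (-2.3000 + -6.4997, 0.0000 + -1.1461) = (-8.7997, -1.1461)
link 2: phi[2] = 180 + 10 + 25 = 215 deg
  cos(215 deg) = -0.8192, sin(215 deg) = -0.5736
  joint[3] = (-8.7997, -1.1461) + 4.8 * (-0.8192, -0.5736) = (-8.7997 + -3.9319, -1.1461 + -2.7532) = (-12.7317, -3.8992)
End effector: (-12.7317, -3.8992)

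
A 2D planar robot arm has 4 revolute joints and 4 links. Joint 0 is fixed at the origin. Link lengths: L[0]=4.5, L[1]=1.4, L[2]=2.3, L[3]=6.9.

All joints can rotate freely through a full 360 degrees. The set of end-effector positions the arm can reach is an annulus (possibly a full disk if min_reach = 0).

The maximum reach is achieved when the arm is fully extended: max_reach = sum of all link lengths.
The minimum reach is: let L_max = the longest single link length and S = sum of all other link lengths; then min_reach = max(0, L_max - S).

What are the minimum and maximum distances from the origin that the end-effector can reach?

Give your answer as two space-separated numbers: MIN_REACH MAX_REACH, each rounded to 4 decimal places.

Link lengths: [4.5, 1.4, 2.3, 6.9]
max_reach = 4.5 + 1.4 + 2.3 + 6.9 = 15.1
L_max = max([4.5, 1.4, 2.3, 6.9]) = 6.9
S (sum of others) = 15.1 - 6.9 = 8.2
min_reach = max(0, 6.9 - 8.2) = max(0, -1.3) = 0

Answer: 0.0000 15.1000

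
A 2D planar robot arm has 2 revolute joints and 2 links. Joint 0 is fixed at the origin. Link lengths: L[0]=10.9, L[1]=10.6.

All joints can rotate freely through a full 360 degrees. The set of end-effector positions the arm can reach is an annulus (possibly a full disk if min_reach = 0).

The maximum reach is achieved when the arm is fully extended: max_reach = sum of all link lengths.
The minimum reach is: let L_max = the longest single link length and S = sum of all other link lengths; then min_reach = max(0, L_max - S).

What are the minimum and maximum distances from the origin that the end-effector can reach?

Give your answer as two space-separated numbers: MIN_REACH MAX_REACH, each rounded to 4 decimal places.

Link lengths: [10.9, 10.6]
max_reach = 10.9 + 10.6 = 21.5
L_max = max([10.9, 10.6]) = 10.9
S (sum of others) = 21.5 - 10.9 = 10.6
min_reach = max(0, 10.9 - 10.6) = max(0, 0.3) = 0.3

Answer: 0.3000 21.5000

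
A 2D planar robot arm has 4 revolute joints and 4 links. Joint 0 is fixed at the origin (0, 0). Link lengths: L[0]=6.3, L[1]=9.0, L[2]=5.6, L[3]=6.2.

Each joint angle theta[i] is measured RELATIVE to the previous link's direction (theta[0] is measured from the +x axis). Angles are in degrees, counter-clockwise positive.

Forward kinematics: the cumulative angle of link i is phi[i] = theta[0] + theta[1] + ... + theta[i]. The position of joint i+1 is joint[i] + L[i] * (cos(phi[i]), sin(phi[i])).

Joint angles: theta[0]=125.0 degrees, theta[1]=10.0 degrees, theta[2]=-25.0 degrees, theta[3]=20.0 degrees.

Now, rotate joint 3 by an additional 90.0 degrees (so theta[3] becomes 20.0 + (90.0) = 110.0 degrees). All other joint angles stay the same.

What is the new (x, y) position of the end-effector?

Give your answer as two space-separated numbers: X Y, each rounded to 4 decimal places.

Answer: -16.6423 12.8016

Derivation:
joint[0] = (0.0000, 0.0000)  (base)
link 0: phi[0] = 125 = 125 deg
  cos(125 deg) = -0.5736, sin(125 deg) = 0.8192
  joint[1] = (0.0000, 0.0000) + 6.3 * (-0.5736, 0.8192) = (0.0000 + -3.6135, 0.0000 + 5.1607) = (-3.6135, 5.1607)
link 1: phi[1] = 125 + 10 = 135 deg
  cos(135 deg) = -0.7071, sin(135 deg) = 0.7071
  joint[2] = (-3.6135, 5.1607) + 9 * (-0.7071, 0.7071) = (-3.6135 + -6.3640, 5.1607 + 6.3640) = (-9.9775, 11.5246)
link 2: phi[2] = 125 + 10 + -25 = 110 deg
  cos(110 deg) = -0.3420, sin(110 deg) = 0.9397
  joint[3] = (-9.9775, 11.5246) + 5.6 * (-0.3420, 0.9397) = (-9.9775 + -1.9153, 11.5246 + 5.2623) = (-11.8928, 16.7869)
link 3: phi[3] = 125 + 10 + -25 + 110 = 220 deg
  cos(220 deg) = -0.7660, sin(220 deg) = -0.6428
  joint[4] = (-11.8928, 16.7869) + 6.2 * (-0.7660, -0.6428) = (-11.8928 + -4.7495, 16.7869 + -3.9853) = (-16.6423, 12.8016)
End effector: (-16.6423, 12.8016)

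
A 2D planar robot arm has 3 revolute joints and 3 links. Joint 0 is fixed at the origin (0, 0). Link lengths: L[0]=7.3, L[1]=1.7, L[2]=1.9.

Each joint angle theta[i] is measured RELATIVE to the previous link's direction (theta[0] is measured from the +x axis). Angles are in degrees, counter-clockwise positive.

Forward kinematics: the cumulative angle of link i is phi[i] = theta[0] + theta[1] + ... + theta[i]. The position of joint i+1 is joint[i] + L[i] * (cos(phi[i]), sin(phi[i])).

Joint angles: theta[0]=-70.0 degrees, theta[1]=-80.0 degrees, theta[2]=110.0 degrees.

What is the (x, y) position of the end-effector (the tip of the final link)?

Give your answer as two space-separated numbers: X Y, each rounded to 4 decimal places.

joint[0] = (0.0000, 0.0000)  (base)
link 0: phi[0] = -70 = -70 deg
  cos(-70 deg) = 0.3420, sin(-70 deg) = -0.9397
  joint[1] = (0.0000, 0.0000) + 7.3 * (0.3420, -0.9397) = (0.0000 + 2.4967, 0.0000 + -6.8598) = (2.4967, -6.8598)
link 1: phi[1] = -70 + -80 = -150 deg
  cos(-150 deg) = -0.8660, sin(-150 deg) = -0.5000
  joint[2] = (2.4967, -6.8598) + 1.7 * (-0.8660, -0.5000) = (2.4967 + -1.4722, -6.8598 + -0.8500) = (1.0245, -7.7098)
link 2: phi[2] = -70 + -80 + 110 = -40 deg
  cos(-40 deg) = 0.7660, sin(-40 deg) = -0.6428
  joint[3] = (1.0245, -7.7098) + 1.9 * (0.7660, -0.6428) = (1.0245 + 1.4555, -7.7098 + -1.2213) = (2.4800, -8.9311)
End effector: (2.4800, -8.9311)

Answer: 2.4800 -8.9311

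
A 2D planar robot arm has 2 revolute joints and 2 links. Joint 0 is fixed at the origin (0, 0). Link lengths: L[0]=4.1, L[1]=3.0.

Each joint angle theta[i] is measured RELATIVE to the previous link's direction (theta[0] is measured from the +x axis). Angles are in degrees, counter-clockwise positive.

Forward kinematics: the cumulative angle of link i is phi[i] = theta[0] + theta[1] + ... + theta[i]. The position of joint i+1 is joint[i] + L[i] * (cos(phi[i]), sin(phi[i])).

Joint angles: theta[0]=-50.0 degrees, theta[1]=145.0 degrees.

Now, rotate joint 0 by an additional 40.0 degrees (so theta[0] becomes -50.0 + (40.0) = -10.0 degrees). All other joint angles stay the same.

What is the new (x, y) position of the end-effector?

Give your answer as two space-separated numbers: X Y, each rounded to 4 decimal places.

joint[0] = (0.0000, 0.0000)  (base)
link 0: phi[0] = -10 = -10 deg
  cos(-10 deg) = 0.9848, sin(-10 deg) = -0.1736
  joint[1] = (0.0000, 0.0000) + 4.1 * (0.9848, -0.1736) = (0.0000 + 4.0377, 0.0000 + -0.7120) = (4.0377, -0.7120)
link 1: phi[1] = -10 + 145 = 135 deg
  cos(135 deg) = -0.7071, sin(135 deg) = 0.7071
  joint[2] = (4.0377, -0.7120) + 3 * (-0.7071, 0.7071) = (4.0377 + -2.1213, -0.7120 + 2.1213) = (1.9164, 1.4094)
End effector: (1.9164, 1.4094)

Answer: 1.9164 1.4094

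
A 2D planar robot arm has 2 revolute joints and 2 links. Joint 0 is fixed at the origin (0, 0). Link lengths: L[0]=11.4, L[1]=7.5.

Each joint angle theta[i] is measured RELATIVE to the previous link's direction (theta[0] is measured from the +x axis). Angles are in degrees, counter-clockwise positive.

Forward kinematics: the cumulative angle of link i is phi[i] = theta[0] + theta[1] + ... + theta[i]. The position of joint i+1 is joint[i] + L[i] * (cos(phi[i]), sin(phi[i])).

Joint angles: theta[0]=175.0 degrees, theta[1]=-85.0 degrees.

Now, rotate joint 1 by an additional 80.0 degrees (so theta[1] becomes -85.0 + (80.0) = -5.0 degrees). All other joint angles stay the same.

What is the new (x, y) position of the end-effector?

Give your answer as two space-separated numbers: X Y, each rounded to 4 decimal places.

joint[0] = (0.0000, 0.0000)  (base)
link 0: phi[0] = 175 = 175 deg
  cos(175 deg) = -0.9962, sin(175 deg) = 0.0872
  joint[1] = (0.0000, 0.0000) + 11.4 * (-0.9962, 0.0872) = (0.0000 + -11.3566, 0.0000 + 0.9936) = (-11.3566, 0.9936)
link 1: phi[1] = 175 + -5 = 170 deg
  cos(170 deg) = -0.9848, sin(170 deg) = 0.1736
  joint[2] = (-11.3566, 0.9936) + 7.5 * (-0.9848, 0.1736) = (-11.3566 + -7.3861, 0.9936 + 1.3024) = (-18.7427, 2.2959)
End effector: (-18.7427, 2.2959)

Answer: -18.7427 2.2959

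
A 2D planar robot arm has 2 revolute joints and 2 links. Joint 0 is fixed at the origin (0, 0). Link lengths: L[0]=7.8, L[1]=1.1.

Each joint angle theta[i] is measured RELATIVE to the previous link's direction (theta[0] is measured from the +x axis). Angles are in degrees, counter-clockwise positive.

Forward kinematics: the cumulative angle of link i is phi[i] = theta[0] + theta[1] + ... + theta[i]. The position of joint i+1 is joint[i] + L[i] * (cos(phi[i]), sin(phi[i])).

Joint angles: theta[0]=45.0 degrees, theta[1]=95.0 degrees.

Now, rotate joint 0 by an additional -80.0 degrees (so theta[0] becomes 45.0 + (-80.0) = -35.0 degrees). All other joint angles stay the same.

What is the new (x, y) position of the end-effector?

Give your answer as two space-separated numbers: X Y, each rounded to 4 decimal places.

joint[0] = (0.0000, 0.0000)  (base)
link 0: phi[0] = -35 = -35 deg
  cos(-35 deg) = 0.8192, sin(-35 deg) = -0.5736
  joint[1] = (0.0000, 0.0000) + 7.8 * (0.8192, -0.5736) = (0.0000 + 6.3894, 0.0000 + -4.4739) = (6.3894, -4.4739)
link 1: phi[1] = -35 + 95 = 60 deg
  cos(60 deg) = 0.5000, sin(60 deg) = 0.8660
  joint[2] = (6.3894, -4.4739) + 1.1 * (0.5000, 0.8660) = (6.3894 + 0.5500, -4.4739 + 0.9526) = (6.9394, -3.5213)
End effector: (6.9394, -3.5213)

Answer: 6.9394 -3.5213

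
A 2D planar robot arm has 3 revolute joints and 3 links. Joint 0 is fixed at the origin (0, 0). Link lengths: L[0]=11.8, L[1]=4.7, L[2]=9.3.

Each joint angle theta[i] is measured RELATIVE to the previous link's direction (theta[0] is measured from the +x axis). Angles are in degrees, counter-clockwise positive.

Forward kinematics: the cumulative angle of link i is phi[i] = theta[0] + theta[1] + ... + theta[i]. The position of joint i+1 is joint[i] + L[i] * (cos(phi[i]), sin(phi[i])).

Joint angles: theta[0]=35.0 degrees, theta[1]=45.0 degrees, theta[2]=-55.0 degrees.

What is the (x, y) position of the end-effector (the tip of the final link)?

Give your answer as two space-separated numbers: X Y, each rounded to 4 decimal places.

Answer: 18.9108 15.3271

Derivation:
joint[0] = (0.0000, 0.0000)  (base)
link 0: phi[0] = 35 = 35 deg
  cos(35 deg) = 0.8192, sin(35 deg) = 0.5736
  joint[1] = (0.0000, 0.0000) + 11.8 * (0.8192, 0.5736) = (0.0000 + 9.6660, 0.0000 + 6.7682) = (9.6660, 6.7682)
link 1: phi[1] = 35 + 45 = 80 deg
  cos(80 deg) = 0.1736, sin(80 deg) = 0.9848
  joint[2] = (9.6660, 6.7682) + 4.7 * (0.1736, 0.9848) = (9.6660 + 0.8161, 6.7682 + 4.6286) = (10.4821, 11.3968)
link 2: phi[2] = 35 + 45 + -55 = 25 deg
  cos(25 deg) = 0.9063, sin(25 deg) = 0.4226
  joint[3] = (10.4821, 11.3968) + 9.3 * (0.9063, 0.4226) = (10.4821 + 8.4287, 11.3968 + 3.9303) = (18.9108, 15.3271)
End effector: (18.9108, 15.3271)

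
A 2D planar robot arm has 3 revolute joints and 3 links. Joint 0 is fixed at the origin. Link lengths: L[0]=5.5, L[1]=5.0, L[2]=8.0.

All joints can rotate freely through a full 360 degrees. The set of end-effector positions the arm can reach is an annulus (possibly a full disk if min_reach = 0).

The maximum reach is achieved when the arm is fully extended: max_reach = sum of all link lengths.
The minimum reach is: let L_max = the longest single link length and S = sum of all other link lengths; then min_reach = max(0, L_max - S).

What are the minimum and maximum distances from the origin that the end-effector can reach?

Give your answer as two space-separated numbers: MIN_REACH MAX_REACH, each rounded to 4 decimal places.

Link lengths: [5.5, 5.0, 8.0]
max_reach = 5.5 + 5 + 8 = 18.5
L_max = max([5.5, 5.0, 8.0]) = 8
S (sum of others) = 18.5 - 8 = 10.5
min_reach = max(0, 8 - 10.5) = max(0, -2.5) = 0

Answer: 0.0000 18.5000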